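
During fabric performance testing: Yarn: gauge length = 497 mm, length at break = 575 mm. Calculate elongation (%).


Formula: Elongation (%) = ((L_break - L0) / L0) * 100
Step 1: Extension = 575 - 497 = 78 mm
Step 2: Elongation = (78 / 497) * 100
Step 3: Elongation = 0.156942 * 100 = 15.6942% ≈ 15.7%

15.7%


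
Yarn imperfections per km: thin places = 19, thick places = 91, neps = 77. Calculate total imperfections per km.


Formula: Total = thin places + thick places + neps
Total = 19 + 91 + 77
Total = 187 imperfections/km

187 imperfections/km


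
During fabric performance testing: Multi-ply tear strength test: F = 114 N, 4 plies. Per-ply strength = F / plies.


Formula: Per-ply strength = Total force / Number of plies
Per-ply = 114 N / 4
Per-ply = 28.5 N

28.5 N


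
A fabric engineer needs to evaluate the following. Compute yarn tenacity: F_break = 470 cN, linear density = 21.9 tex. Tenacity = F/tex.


Formula: Tenacity = Breaking force / Linear density
Tenacity = 470 cN / 21.9 tex
Tenacity = 21.46 cN/tex

21.46 cN/tex


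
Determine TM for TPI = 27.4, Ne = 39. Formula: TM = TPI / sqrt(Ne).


Formula: TM = TPI / sqrt(Ne)
Step 1: sqrt(Ne) = sqrt(39) = 6.245
Step 2: TM = 27.4 / 6.245 = 4.39

4.39 TM


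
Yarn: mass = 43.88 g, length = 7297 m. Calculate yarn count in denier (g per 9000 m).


Formula: den = (mass_g / length_m) * 9000
Substituting: den = (43.88 / 7297) * 9000
Intermediate: 43.88 / 7297 = 0.00601343 g/m
den = 0.00601343 * 9000 = 54.1 denier

54.1 denier


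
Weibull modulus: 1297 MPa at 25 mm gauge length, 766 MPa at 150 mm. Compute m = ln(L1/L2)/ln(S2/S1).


Formula: m = ln(L1/L2) / ln(S2/S1)
Step 1: ln(L1/L2) = ln(25/150) = -1.79176
Step 2: S2/S1 = 766/1297 = 0.59059
Step 3: ln(S2/S1) = ln(0.59059) = -0.52663
Step 4: m = -1.79176 / -0.52663 = 3.40

3.40 (Weibull m)


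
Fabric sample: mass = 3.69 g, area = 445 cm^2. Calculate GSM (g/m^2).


Formula: GSM = mass_g / area_m2
Step 1: Convert area: 445 cm^2 = 445 / 10000 = 0.0445 m^2
Step 2: GSM = 3.69 g / 0.0445 m^2 = 82.9 g/m^2

82.9 g/m^2


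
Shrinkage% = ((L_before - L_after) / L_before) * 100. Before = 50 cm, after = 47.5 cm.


Formula: Shrinkage% = ((L_before - L_after) / L_before) * 100
Step 1: Shrinkage = 50 - 47.5 = 2.5 cm
Step 2: Shrinkage% = (2.5 / 50) * 100
Step 3: Shrinkage% = 0.05 * 100 = 5.0%

5.0%


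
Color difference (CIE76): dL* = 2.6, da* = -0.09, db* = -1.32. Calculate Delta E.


Formula: Delta E = sqrt(dL*^2 + da*^2 + db*^2)
Step 1: dL*^2 = 2.6^2 = 6.76
Step 2: da*^2 = (-0.09)^2 = 0.0081
Step 3: db*^2 = (-1.32)^2 = 1.7424
Step 4: Sum = 6.76 + 0.0081 + 1.7424 = 8.5105
Step 5: Delta E = sqrt(8.5105) = 2.92

2.92 Delta E


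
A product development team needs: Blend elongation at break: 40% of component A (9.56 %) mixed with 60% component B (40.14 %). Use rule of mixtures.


Formula: Blend property = (fraction_A * property_A) + (fraction_B * property_B)
Step 1: Contribution A = 40/100 * 9.56 % = 3.824 %
Step 2: Contribution B = 60/100 * 40.14 % = 24.084 %
Step 3: Blend elongation at break = 3.824 + 24.084 = 27.908 %

27.908 %


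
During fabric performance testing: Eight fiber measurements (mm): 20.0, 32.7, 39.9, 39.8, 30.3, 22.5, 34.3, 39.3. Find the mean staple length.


Formula: Mean = sum of lengths / count
Sum = 20.0 + 32.7 + 39.9 + 39.8 + 30.3 + 22.5 + 34.3 + 39.3
Sum = 258.8 mm
Mean = 258.8 / 8 = 32.35 mm

32.35 mm


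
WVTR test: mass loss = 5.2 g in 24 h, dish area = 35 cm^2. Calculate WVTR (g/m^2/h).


Formula: WVTR = mass_loss / (area * time)
Step 1: Convert area: 35 cm^2 = 0.0035 m^2
Step 2: WVTR = 5.2 g / (0.0035 m^2 * 24 h)
Step 3: WVTR = 5.2 / 0.084 = 61.9 g/m^2/h

61.9 g/m^2/h


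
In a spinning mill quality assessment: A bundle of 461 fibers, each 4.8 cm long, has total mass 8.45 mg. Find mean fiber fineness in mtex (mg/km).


Formula: fineness (mtex) = mass (mg) / total length (km) = (mass_mg / total_length_m) * 1000
Step 1: Convert fiber length: 4.8 cm = 0.048 m
Step 2: Total fiber length = 461 * 0.048 = 22.128 m
Step 3: Linear density = 8.45 mg / 22.128 m = 0.3819 mg/m
Step 4: fineness = 0.3819 * 1000 = 381.9 mtex

381.9 mtex


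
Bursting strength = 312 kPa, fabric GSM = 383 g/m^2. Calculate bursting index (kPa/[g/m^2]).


Formula: Bursting Index = Bursting Strength / Fabric GSM
BI = 312 kPa / 383 g/m^2
BI = 0.815 kPa/(g/m^2)

0.815 kPa/(g/m^2)


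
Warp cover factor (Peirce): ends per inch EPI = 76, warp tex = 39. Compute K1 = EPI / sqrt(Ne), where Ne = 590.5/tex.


Formula: K1 = EPI / sqrt(Ne), with Ne = 590.5 / tex_warp
Step 1: Ne = 590.5 / 39 = 15.141
Step 2: sqrt(Ne) = sqrt(15.141) = 3.8911
Step 3: K1 = 76 / 3.8911 = 19.5

19.5


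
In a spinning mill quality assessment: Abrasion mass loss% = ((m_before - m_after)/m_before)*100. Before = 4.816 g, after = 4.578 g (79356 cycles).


Formula: Mass loss% = ((m_before - m_after) / m_before) * 100
Step 1: Mass loss = 4.816 - 4.578 = 0.238 g
Step 2: Ratio = 0.238 / 4.816 = 0.0494186
Step 3: Mass loss% = 0.0494186 * 100 = 4.94186% ≈ 4.94%

4.94%


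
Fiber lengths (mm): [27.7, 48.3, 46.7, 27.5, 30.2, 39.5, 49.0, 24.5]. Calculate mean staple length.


Formula: Mean = sum of lengths / count
Sum = 27.7 + 48.3 + 46.7 + 27.5 + 30.2 + 39.5 + 49.0 + 24.5
Sum = 293.4 mm
Mean = 293.4 / 8 = 36.68 mm

36.68 mm


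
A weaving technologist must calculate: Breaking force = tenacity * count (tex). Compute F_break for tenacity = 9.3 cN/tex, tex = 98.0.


Formula: Breaking force = Tenacity * Linear density
F = 9.3 cN/tex * 98.0 tex
F = 911.40 cN

911.40 cN


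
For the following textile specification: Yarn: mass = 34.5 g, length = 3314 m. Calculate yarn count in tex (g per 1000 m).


Formula: Tex = (mass_g / length_m) * 1000
Substituting: Tex = (34.5 / 3314) * 1000
Intermediate: 34.5 / 3314 = 0.01041038 g/m
Tex = 0.01041038 * 1000 = 10.41 tex

10.41 tex


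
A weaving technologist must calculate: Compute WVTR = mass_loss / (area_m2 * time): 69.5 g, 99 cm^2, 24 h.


Formula: WVTR = mass_loss / (area * time)
Step 1: Convert area: 99 cm^2 = 0.0099 m^2
Step 2: WVTR = 69.5 g / (0.0099 m^2 * 24 h)
Step 3: WVTR = 69.5 / 0.2376 = 292.5 g/m^2/h

292.5 g/m^2/h


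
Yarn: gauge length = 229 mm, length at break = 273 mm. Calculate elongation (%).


Formula: Elongation (%) = ((L_break - L0) / L0) * 100
Step 1: Extension = 273 - 229 = 44 mm
Step 2: Elongation = (44 / 229) * 100
Step 3: Elongation = 0.19214 * 100 = 19.214% ≈ 19.2%

19.2%


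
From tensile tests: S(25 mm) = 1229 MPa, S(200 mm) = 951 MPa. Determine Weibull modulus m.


Formula: m = ln(L1/L2) / ln(S2/S1)
Step 1: ln(L1/L2) = ln(25/200) = -2.07944
Step 2: S2/S1 = 951/1229 = 0.7738
Step 3: ln(S2/S1) = ln(0.7738) = -0.25644
Step 4: m = -2.07944 / -0.25644 = 8.11

8.11 (Weibull m)


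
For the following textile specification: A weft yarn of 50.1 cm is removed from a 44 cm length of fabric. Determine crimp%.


Formula: Crimp% = ((L_yarn - L_fabric) / L_fabric) * 100
Step 1: Extension = 50.1 - 44 = 6.1 cm
Step 2: Crimp% = (6.1 / 44) * 100
Step 3: Crimp% = 0.138636 * 100 = 13.8636% ≈ 13.9%

13.9%


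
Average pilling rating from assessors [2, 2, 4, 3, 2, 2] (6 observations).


Formula: Mean = sum / count
Sum = 2 + 2 + 4 + 3 + 2 + 2 = 15
Mean = 15 / 6 = 2.5

2.5


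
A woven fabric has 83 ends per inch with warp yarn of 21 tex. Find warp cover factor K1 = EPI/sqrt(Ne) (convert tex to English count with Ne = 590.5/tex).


Formula: K1 = EPI / sqrt(Ne), with Ne = 590.5 / tex_warp
Step 1: Ne = 590.5 / 21 = 28.119
Step 2: sqrt(Ne) = sqrt(28.119) = 5.3027
Step 3: K1 = 83 / 5.3027 = 15.7

15.7


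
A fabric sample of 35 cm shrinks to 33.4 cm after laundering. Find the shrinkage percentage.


Formula: Shrinkage% = ((L_before - L_after) / L_before) * 100
Step 1: Shrinkage = 35 - 33.4 = 1.6 cm
Step 2: Shrinkage% = (1.6 / 35) * 100
Step 3: Shrinkage% = 0.045714 * 100 = 4.5714% ≈ 4.6%

4.6%


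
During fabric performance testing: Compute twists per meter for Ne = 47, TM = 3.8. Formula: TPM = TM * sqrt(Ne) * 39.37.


Formula: TPM = TM * sqrt(Ne) * 39.37
Step 1: sqrt(Ne) = sqrt(47) = 6.8557
Step 2: TM * sqrt(Ne) = 3.8 * 6.8557 = 26.0517
Step 3: TPM = 26.0517 * 39.37 = 1026 twists/m

1026 twists/m


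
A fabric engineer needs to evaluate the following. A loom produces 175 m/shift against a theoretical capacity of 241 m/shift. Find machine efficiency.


Formula: Efficiency% = (Actual output / Theoretical output) * 100
Efficiency% = (175 / 241) * 100
Efficiency% = 0.726141 * 100 = 72.6141% ≈ 72.6%

72.6%


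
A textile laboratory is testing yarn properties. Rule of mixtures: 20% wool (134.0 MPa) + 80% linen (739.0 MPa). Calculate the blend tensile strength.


Formula: Blend property = (fraction_A * property_A) + (fraction_B * property_B)
Step 1: Contribution A = 20/100 * 134.0 MPa = 26.8 MPa
Step 2: Contribution B = 80/100 * 739.0 MPa = 591.2 MPa
Step 3: Blend tensile strength = 26.8 + 591.2 = 618.0 MPa

618.0 MPa


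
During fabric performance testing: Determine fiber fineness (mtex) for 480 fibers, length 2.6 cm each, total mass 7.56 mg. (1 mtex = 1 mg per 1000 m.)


Formula: fineness (mtex) = mass (mg) / total length (km) = (mass_mg / total_length_m) * 1000
Step 1: Convert fiber length: 2.6 cm = 0.026 m
Step 2: Total fiber length = 480 * 0.026 = 12.48 m
Step 3: Linear density = 7.56 mg / 12.48 m = 0.6058 mg/m
Step 4: fineness = 0.6058 * 1000 = 605.8 mtex

605.8 mtex


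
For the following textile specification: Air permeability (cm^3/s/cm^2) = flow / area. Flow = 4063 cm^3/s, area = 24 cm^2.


Formula: Air Permeability = Airflow / Test Area
AP = 4063 cm^3/s / 24 cm^2
AP = 169.3 cm^3/s/cm^2

169.3 cm^3/s/cm^2


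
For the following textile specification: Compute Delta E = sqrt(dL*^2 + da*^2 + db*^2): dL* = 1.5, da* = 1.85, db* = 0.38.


Formula: Delta E = sqrt(dL*^2 + da*^2 + db*^2)
Step 1: dL*^2 = 1.5^2 = 2.25
Step 2: da*^2 = 1.85^2 = 3.4225
Step 3: db*^2 = 0.38^2 = 0.1444
Step 4: Sum = 2.25 + 3.4225 + 0.1444 = 5.8169
Step 5: Delta E = sqrt(5.8169) = 2.41

2.41 Delta E


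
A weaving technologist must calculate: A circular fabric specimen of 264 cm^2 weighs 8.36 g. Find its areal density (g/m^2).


Formula: GSM = mass_g / area_m2
Step 1: Convert area: 264 cm^2 = 264 / 10000 = 0.0264 m^2
Step 2: GSM = 8.36 g / 0.0264 m^2 = 316.7 g/m^2

316.7 g/m^2


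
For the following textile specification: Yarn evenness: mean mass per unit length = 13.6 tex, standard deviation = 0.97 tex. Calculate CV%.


Formula: CV% = (standard deviation / mean) * 100
Step 1: Ratio = 0.97 / 13.6 = 0.071324
Step 2: CV% = 0.071324 * 100 = 7.1324% ≈ 7.1%

7.1%


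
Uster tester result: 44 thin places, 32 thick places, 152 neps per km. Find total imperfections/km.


Formula: Total = thin places + thick places + neps
Total = 44 + 32 + 152
Total = 228 imperfections/km

228 imperfections/km


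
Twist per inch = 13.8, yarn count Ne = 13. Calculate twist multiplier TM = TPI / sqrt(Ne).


Formula: TM = TPI / sqrt(Ne)
Step 1: sqrt(Ne) = sqrt(13) = 3.6056
Step 2: TM = 13.8 / 3.6056 = 3.83

3.83 TM


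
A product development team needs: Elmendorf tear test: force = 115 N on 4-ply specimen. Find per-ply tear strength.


Formula: Per-ply strength = Total force / Number of plies
Per-ply = 115 N / 4
Per-ply = 28.75 N

28.75 N


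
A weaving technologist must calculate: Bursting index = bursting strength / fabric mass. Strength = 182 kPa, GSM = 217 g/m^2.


Formula: Bursting Index = Bursting Strength / Fabric GSM
BI = 182 kPa / 217 g/m^2
BI = 0.839 kPa/(g/m^2)

0.839 kPa/(g/m^2)


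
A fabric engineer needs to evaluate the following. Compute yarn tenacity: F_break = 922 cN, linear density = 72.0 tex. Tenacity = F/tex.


Formula: Tenacity = Breaking force / Linear density
Tenacity = 922 cN / 72.0 tex
Tenacity = 12.81 cN/tex

12.81 cN/tex


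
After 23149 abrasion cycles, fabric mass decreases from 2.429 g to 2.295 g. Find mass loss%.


Formula: Mass loss% = ((m_before - m_after) / m_before) * 100
Step 1: Mass loss = 2.429 - 2.295 = 0.134 g
Step 2: Ratio = 0.134 / 2.429 = 0.0551667
Step 3: Mass loss% = 0.0551667 * 100 = 5.51667% ≈ 5.52%

5.52%


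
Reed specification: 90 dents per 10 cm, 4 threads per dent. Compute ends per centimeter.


Formula: EPC = (dents per 10 cm * ends per dent) / 10
Step 1: Total ends per 10 cm = 90 * 4 = 360
Step 2: EPC = 360 / 10 = 36.0 ends/cm

36.0 ends/cm


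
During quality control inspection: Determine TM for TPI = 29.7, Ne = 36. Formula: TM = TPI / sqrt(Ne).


Formula: TM = TPI / sqrt(Ne)
Step 1: sqrt(Ne) = sqrt(36) = 6
Step 2: TM = 29.7 / 6 = 4.95

4.95 TM


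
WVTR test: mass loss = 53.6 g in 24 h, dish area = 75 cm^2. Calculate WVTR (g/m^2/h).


Formula: WVTR = mass_loss / (area * time)
Step 1: Convert area: 75 cm^2 = 0.0075 m^2
Step 2: WVTR = 53.6 g / (0.0075 m^2 * 24 h)
Step 3: WVTR = 53.6 / 0.18 = 297.8 g/m^2/h

297.8 g/m^2/h


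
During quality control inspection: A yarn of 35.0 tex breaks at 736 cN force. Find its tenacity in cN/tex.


Formula: Tenacity = Breaking force / Linear density
Tenacity = 736 cN / 35.0 tex
Tenacity = 21.03 cN/tex

21.03 cN/tex


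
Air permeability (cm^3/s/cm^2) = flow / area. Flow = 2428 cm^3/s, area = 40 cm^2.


Formula: Air Permeability = Airflow / Test Area
AP = 2428 cm^3/s / 40 cm^2
AP = 60.7 cm^3/s/cm^2

60.7 cm^3/s/cm^2


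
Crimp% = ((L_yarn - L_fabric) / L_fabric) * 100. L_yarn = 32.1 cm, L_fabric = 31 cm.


Formula: Crimp% = ((L_yarn - L_fabric) / L_fabric) * 100
Step 1: Extension = 32.1 - 31 = 1.1 cm
Step 2: Crimp% = (1.1 / 31) * 100
Step 3: Crimp% = 0.035484 * 100 = 3.5484% ≈ 3.5%

3.5%


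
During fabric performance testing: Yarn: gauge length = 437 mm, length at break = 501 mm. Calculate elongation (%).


Formula: Elongation (%) = ((L_break - L0) / L0) * 100
Step 1: Extension = 501 - 437 = 64 mm
Step 2: Elongation = (64 / 437) * 100
Step 3: Elongation = 0.146453 * 100 = 14.6453% ≈ 14.6%

14.6%


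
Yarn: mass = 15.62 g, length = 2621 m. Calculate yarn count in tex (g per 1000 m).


Formula: Tex = (mass_g / length_m) * 1000
Substituting: Tex = (15.62 / 2621) * 1000
Intermediate: 15.62 / 2621 = 0.00595956 g/m
Tex = 0.00595956 * 1000 = 5.96 tex

5.96 tex


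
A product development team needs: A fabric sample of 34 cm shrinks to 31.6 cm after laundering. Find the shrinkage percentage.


Formula: Shrinkage% = ((L_before - L_after) / L_before) * 100
Step 1: Shrinkage = 34 - 31.6 = 2.4 cm
Step 2: Shrinkage% = (2.4 / 34) * 100
Step 3: Shrinkage% = 0.070588 * 100 = 7.0588% ≈ 7.1%

7.1%


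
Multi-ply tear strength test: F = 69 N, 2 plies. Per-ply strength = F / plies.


Formula: Per-ply strength = Total force / Number of plies
Per-ply = 69 N / 2
Per-ply = 34.5 N

34.5 N


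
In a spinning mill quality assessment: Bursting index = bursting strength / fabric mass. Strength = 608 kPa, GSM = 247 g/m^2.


Formula: Bursting Index = Bursting Strength / Fabric GSM
BI = 608 kPa / 247 g/m^2
BI = 2.462 kPa/(g/m^2)

2.462 kPa/(g/m^2)


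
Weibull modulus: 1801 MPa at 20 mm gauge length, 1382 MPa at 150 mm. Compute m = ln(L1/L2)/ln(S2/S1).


Formula: m = ln(L1/L2) / ln(S2/S1)
Step 1: ln(L1/L2) = ln(20/150) = -2.01490
Step 2: S2/S1 = 1382/1801 = 0.76735
Step 3: ln(S2/S1) = ln(0.76735) = -0.26481
Step 4: m = -2.01490 / -0.26481 = 7.61

7.61 (Weibull m)


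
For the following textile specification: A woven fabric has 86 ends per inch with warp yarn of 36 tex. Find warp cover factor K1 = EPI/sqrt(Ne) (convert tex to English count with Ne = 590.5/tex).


Formula: K1 = EPI / sqrt(Ne), with Ne = 590.5 / tex_warp
Step 1: Ne = 590.5 / 36 = 16.403
Step 2: sqrt(Ne) = sqrt(16.403) = 4.0501
Step 3: K1 = 86 / 4.0501 = 21.2

21.2


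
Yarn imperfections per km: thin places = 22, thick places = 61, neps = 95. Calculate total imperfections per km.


Formula: Total = thin places + thick places + neps
Total = 22 + 61 + 95
Total = 178 imperfections/km

178 imperfections/km


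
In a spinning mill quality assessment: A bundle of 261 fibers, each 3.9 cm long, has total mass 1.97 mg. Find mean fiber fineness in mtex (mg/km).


Formula: fineness (mtex) = mass (mg) / total length (km) = (mass_mg / total_length_m) * 1000
Step 1: Convert fiber length: 3.9 cm = 0.039 m
Step 2: Total fiber length = 261 * 0.039 = 10.179 m
Step 3: Linear density = 1.97 mg / 10.179 m = 0.1935 mg/m
Step 4: fineness = 0.1935 * 1000 = 193.5 mtex

193.5 mtex


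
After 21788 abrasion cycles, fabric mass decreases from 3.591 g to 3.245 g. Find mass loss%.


Formula: Mass loss% = ((m_before - m_after) / m_before) * 100
Step 1: Mass loss = 3.591 - 3.245 = 0.346 g
Step 2: Ratio = 0.346 / 3.591 = 0.096352
Step 3: Mass loss% = 0.096352 * 100 = 9.6352% ≈ 9.64%

9.64%


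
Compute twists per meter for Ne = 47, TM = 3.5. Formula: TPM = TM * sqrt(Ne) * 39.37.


Formula: TPM = TM * sqrt(Ne) * 39.37
Step 1: sqrt(Ne) = sqrt(47) = 6.8557
Step 2: TM * sqrt(Ne) = 3.5 * 6.8557 = 23.995
Step 3: TPM = 23.995 * 39.37 = 945 twists/m

945 twists/m


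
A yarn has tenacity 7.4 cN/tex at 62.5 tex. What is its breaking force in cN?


Formula: Breaking force = Tenacity * Linear density
F = 7.4 cN/tex * 62.5 tex
F = 462.50 cN

462.50 cN


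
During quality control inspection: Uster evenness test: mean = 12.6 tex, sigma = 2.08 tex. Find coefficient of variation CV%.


Formula: CV% = (standard deviation / mean) * 100
Step 1: Ratio = 2.08 / 12.6 = 0.165079
Step 2: CV% = 0.165079 * 100 = 16.5079% ≈ 16.5%

16.5%


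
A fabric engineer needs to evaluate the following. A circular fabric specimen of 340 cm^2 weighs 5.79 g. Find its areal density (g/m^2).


Formula: GSM = mass_g / area_m2
Step 1: Convert area: 340 cm^2 = 340 / 10000 = 0.034 m^2
Step 2: GSM = 5.79 g / 0.034 m^2 = 170.3 g/m^2

170.3 g/m^2


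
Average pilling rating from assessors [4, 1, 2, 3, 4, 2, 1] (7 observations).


Formula: Mean = sum / count
Sum = 4 + 1 + 2 + 3 + 4 + 2 + 1 = 17
Mean = 17 / 7 = 2.4

2.4


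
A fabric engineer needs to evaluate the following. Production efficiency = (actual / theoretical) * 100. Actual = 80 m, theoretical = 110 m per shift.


Formula: Efficiency% = (Actual output / Theoretical output) * 100
Efficiency% = (80 / 110) * 100
Efficiency% = 0.727273 * 100 = 72.7273% ≈ 72.7%

72.7%


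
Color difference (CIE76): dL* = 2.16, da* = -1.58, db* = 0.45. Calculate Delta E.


Formula: Delta E = sqrt(dL*^2 + da*^2 + db*^2)
Step 1: dL*^2 = 2.16^2 = 4.6656
Step 2: da*^2 = (-1.58)^2 = 2.4964
Step 3: db*^2 = 0.45^2 = 0.2025
Step 4: Sum = 4.6656 + 2.4964 + 0.2025 = 7.3645
Step 5: Delta E = sqrt(7.3645) = 2.71

2.71 Delta E


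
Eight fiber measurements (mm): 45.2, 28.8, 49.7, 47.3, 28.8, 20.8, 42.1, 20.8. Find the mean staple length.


Formula: Mean = sum of lengths / count
Sum = 45.2 + 28.8 + 49.7 + 47.3 + 28.8 + 20.8 + 42.1 + 20.8
Sum = 283.5 mm
Mean = 283.5 / 8 = 35.44 mm

35.44 mm


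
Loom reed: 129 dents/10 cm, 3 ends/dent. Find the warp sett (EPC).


Formula: EPC = (dents per 10 cm * ends per dent) / 10
Step 1: Total ends per 10 cm = 129 * 3 = 387
Step 2: EPC = 387 / 10 = 38.7 ends/cm

38.7 ends/cm


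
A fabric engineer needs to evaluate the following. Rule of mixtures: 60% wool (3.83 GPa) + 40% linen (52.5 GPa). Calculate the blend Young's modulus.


Formula: Blend property = (fraction_A * property_A) + (fraction_B * property_B)
Step 1: Contribution A = 60/100 * 3.83 GPa = 2.298 GPa
Step 2: Contribution B = 40/100 * 52.5 GPa = 21.0 GPa
Step 3: Blend Young's modulus = 2.298 + 21.0 = 23.298 GPa

23.298 GPa


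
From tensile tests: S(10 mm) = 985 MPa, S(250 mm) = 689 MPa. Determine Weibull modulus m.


Formula: m = ln(L1/L2) / ln(S2/S1)
Step 1: ln(L1/L2) = ln(10/250) = -3.21888
Step 2: S2/S1 = 689/985 = 0.69949
Step 3: ln(S2/S1) = ln(0.69949) = -0.35740
Step 4: m = -3.21888 / -0.35740 = 9.01

9.01 (Weibull m)


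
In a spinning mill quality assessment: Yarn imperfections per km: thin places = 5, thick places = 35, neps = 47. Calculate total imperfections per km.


Formula: Total = thin places + thick places + neps
Total = 5 + 35 + 47
Total = 87 imperfections/km

87 imperfections/km


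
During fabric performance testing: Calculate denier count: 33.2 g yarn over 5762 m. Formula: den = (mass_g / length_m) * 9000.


Formula: den = (mass_g / length_m) * 9000
Substituting: den = (33.2 / 5762) * 9000
Intermediate: 33.2 / 5762 = 0.00576189 g/m
den = 0.00576189 * 9000 = 51.9 denier

51.9 denier


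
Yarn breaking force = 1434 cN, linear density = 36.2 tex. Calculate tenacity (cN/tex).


Formula: Tenacity = Breaking force / Linear density
Tenacity = 1434 cN / 36.2 tex
Tenacity = 39.61 cN/tex

39.61 cN/tex


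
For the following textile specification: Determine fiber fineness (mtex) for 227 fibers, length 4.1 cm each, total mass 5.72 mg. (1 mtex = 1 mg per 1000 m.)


Formula: fineness (mtex) = mass (mg) / total length (km) = (mass_mg / total_length_m) * 1000
Step 1: Convert fiber length: 4.1 cm = 0.041 m
Step 2: Total fiber length = 227 * 0.041 = 9.307 m
Step 3: Linear density = 5.72 mg / 9.307 m = 0.6146 mg/m
Step 4: fineness = 0.6146 * 1000 = 614.6 mtex

614.6 mtex


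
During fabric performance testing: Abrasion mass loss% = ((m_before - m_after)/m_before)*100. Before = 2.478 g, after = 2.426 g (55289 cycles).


Formula: Mass loss% = ((m_before - m_after) / m_before) * 100
Step 1: Mass loss = 2.478 - 2.426 = 0.052 g
Step 2: Ratio = 0.052 / 2.478 = 0.0209847
Step 3: Mass loss% = 0.0209847 * 100 = 2.09847% ≈ 2.10%

2.10%


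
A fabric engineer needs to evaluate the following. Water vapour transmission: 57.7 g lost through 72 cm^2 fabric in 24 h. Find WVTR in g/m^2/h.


Formula: WVTR = mass_loss / (area * time)
Step 1: Convert area: 72 cm^2 = 0.0072 m^2
Step 2: WVTR = 57.7 g / (0.0072 m^2 * 24 h)
Step 3: WVTR = 57.7 / 0.1728 = 333.9 g/m^2/h

333.9 g/m^2/h


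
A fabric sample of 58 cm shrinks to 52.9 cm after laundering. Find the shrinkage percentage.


Formula: Shrinkage% = ((L_before - L_after) / L_before) * 100
Step 1: Shrinkage = 58 - 52.9 = 5.1 cm
Step 2: Shrinkage% = (5.1 / 58) * 100
Step 3: Shrinkage% = 0.087931 * 100 = 8.7931% ≈ 8.8%

8.8%


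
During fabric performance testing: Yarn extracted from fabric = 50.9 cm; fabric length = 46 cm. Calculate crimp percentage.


Formula: Crimp% = ((L_yarn - L_fabric) / L_fabric) * 100
Step 1: Extension = 50.9 - 46 = 4.9 cm
Step 2: Crimp% = (4.9 / 46) * 100
Step 3: Crimp% = 0.106522 * 100 = 10.6522% ≈ 10.7%

10.7%


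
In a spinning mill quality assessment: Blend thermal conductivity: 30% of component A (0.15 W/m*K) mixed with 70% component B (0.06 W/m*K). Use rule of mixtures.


Formula: Blend property = (fraction_A * property_A) + (fraction_B * property_B)
Step 1: Contribution A = 30/100 * 0.15 W/m*K = 0.045 W/m*K
Step 2: Contribution B = 70/100 * 0.06 W/m*K = 0.042 W/m*K
Step 3: Blend thermal conductivity = 0.045 + 0.042 = 0.087 W/m*K

0.087 W/m*K


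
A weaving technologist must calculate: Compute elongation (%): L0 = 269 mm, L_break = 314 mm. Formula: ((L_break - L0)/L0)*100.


Formula: Elongation (%) = ((L_break - L0) / L0) * 100
Step 1: Extension = 314 - 269 = 45 mm
Step 2: Elongation = (45 / 269) * 100
Step 3: Elongation = 0.167286 * 100 = 16.7286% ≈ 16.7%

16.7%


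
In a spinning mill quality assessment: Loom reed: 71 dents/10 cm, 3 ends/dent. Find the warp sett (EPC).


Formula: EPC = (dents per 10 cm * ends per dent) / 10
Step 1: Total ends per 10 cm = 71 * 3 = 213
Step 2: EPC = 213 / 10 = 21.3 ends/cm

21.3 ends/cm


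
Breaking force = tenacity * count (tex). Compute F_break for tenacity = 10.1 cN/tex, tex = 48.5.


Formula: Breaking force = Tenacity * Linear density
F = 10.1 cN/tex * 48.5 tex
F = 489.85 cN

489.85 cN


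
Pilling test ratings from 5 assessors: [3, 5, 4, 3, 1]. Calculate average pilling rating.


Formula: Mean = sum / count
Sum = 3 + 5 + 4 + 3 + 1 = 16
Mean = 16 / 5 = 3.2

3.2


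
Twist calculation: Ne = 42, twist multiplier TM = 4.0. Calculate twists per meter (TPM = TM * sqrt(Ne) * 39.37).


Formula: TPM = TM * sqrt(Ne) * 39.37
Step 1: sqrt(Ne) = sqrt(42) = 6.4807
Step 2: TM * sqrt(Ne) = 4.0 * 6.4807 = 25.9228
Step 3: TPM = 25.9228 * 39.37 = 1021 twists/m

1021 twists/m


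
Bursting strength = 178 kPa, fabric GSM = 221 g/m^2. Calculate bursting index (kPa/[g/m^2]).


Formula: Bursting Index = Bursting Strength / Fabric GSM
BI = 178 kPa / 221 g/m^2
BI = 0.805 kPa/(g/m^2)

0.805 kPa/(g/m^2)


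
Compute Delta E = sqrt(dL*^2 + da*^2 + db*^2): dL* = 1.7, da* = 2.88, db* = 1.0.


Formula: Delta E = sqrt(dL*^2 + da*^2 + db*^2)
Step 1: dL*^2 = 1.7^2 = 2.89
Step 2: da*^2 = 2.88^2 = 8.2944
Step 3: db*^2 = 1.0^2 = 1.0
Step 4: Sum = 2.89 + 8.2944 + 1.0 = 12.1844
Step 5: Delta E = sqrt(12.1844) = 3.49

3.49 Delta E


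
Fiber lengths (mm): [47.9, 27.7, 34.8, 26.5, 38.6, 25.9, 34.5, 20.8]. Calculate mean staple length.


Formula: Mean = sum of lengths / count
Sum = 47.9 + 27.7 + 34.8 + 26.5 + 38.6 + 25.9 + 34.5 + 20.8
Sum = 256.7 mm
Mean = 256.7 / 8 = 32.09 mm

32.09 mm


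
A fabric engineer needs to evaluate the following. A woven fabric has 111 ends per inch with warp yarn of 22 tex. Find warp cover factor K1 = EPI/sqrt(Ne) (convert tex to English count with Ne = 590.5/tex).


Formula: K1 = EPI / sqrt(Ne), with Ne = 590.5 / tex_warp
Step 1: Ne = 590.5 / 22 = 26.841
Step 2: sqrt(Ne) = sqrt(26.841) = 5.1808
Step 3: K1 = 111 / 5.1808 = 21.4

21.4


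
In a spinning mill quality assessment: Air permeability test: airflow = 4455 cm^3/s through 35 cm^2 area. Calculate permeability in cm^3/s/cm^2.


Formula: Air Permeability = Airflow / Test Area
AP = 4455 cm^3/s / 35 cm^2
AP = 127.3 cm^3/s/cm^2

127.3 cm^3/s/cm^2


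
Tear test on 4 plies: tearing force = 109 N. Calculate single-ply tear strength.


Formula: Per-ply strength = Total force / Number of plies
Per-ply = 109 N / 4
Per-ply = 27.25 N

27.25 N


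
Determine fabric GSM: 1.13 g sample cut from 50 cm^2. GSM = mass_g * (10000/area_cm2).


Formula: GSM = mass_g / area_m2
Step 1: Convert area: 50 cm^2 = 50 / 10000 = 0.005 m^2
Step 2: GSM = 1.13 g / 0.005 m^2 = 226.0 g/m^2

226.0 g/m^2


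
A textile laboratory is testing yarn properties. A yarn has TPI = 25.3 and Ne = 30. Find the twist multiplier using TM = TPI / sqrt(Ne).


Formula: TM = TPI / sqrt(Ne)
Step 1: sqrt(Ne) = sqrt(30) = 5.4772
Step 2: TM = 25.3 / 5.4772 = 4.62

4.62 TM


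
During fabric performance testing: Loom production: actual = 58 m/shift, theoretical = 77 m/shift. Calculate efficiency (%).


Formula: Efficiency% = (Actual output / Theoretical output) * 100
Efficiency% = (58 / 77) * 100
Efficiency% = 0.753247 * 100 = 75.3247% ≈ 75.3%

75.3%


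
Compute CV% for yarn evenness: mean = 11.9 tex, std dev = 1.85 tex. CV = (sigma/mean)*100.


Formula: CV% = (standard deviation / mean) * 100
Step 1: Ratio = 1.85 / 11.9 = 0.155462
Step 2: CV% = 0.155462 * 100 = 15.5462% ≈ 15.5%

15.5%


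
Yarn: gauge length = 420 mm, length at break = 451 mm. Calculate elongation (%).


Formula: Elongation (%) = ((L_break - L0) / L0) * 100
Step 1: Extension = 451 - 420 = 31 mm
Step 2: Elongation = (31 / 420) * 100
Step 3: Elongation = 0.07381 * 100 = 7.381% ≈ 7.4%

7.4%


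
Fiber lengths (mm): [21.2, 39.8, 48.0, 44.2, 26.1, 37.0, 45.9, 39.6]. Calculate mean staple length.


Formula: Mean = sum of lengths / count
Sum = 21.2 + 39.8 + 48.0 + 44.2 + 26.1 + 37.0 + 45.9 + 39.6
Sum = 301.8 mm
Mean = 301.8 / 8 = 37.73 mm

37.73 mm


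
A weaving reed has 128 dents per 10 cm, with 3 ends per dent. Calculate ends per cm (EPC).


Formula: EPC = (dents per 10 cm * ends per dent) / 10
Step 1: Total ends per 10 cm = 128 * 3 = 384
Step 2: EPC = 384 / 10 = 38.4 ends/cm

38.4 ends/cm


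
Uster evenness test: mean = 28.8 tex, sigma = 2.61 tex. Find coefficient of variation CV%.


Formula: CV% = (standard deviation / mean) * 100
Step 1: Ratio = 2.61 / 28.8 = 0.090625
Step 2: CV% = 0.090625 * 100 = 9.0625% ≈ 9.1%

9.1%


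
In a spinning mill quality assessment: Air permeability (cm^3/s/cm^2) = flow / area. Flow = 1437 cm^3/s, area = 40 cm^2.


Formula: Air Permeability = Airflow / Test Area
AP = 1437 cm^3/s / 40 cm^2
AP = 35.9 cm^3/s/cm^2

35.9 cm^3/s/cm^2


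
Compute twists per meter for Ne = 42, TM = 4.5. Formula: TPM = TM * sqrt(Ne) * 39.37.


Formula: TPM = TM * sqrt(Ne) * 39.37
Step 1: sqrt(Ne) = sqrt(42) = 6.4807
Step 2: TM * sqrt(Ne) = 4.5 * 6.4807 = 29.1632
Step 3: TPM = 29.1632 * 39.37 = 1148 twists/m

1148 twists/m


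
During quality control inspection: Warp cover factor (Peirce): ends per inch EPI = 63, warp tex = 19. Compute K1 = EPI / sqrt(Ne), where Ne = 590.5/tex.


Formula: K1 = EPI / sqrt(Ne), with Ne = 590.5 / tex_warp
Step 1: Ne = 590.5 / 19 = 31.079
Step 2: sqrt(Ne) = sqrt(31.079) = 5.5749
Step 3: K1 = 63 / 5.5749 = 11.3

11.3


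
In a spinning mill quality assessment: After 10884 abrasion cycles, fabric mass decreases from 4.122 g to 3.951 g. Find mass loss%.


Formula: Mass loss% = ((m_before - m_after) / m_before) * 100
Step 1: Mass loss = 4.122 - 3.951 = 0.171 g
Step 2: Ratio = 0.171 / 4.122 = 0.0414847
Step 3: Mass loss% = 0.0414847 * 100 = 4.14847% ≈ 4.15%

4.15%


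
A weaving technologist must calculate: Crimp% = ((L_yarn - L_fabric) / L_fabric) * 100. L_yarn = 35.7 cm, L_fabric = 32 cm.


Formula: Crimp% = ((L_yarn - L_fabric) / L_fabric) * 100
Step 1: Extension = 35.7 - 32 = 3.7 cm
Step 2: Crimp% = (3.7 / 32) * 100
Step 3: Crimp% = 0.115625 * 100 = 11.5625% ≈ 11.6%

11.6%


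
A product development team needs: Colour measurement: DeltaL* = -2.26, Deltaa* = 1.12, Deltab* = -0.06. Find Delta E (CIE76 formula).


Formula: Delta E = sqrt(dL*^2 + da*^2 + db*^2)
Step 1: dL*^2 = (-2.26)^2 = 5.1076
Step 2: da*^2 = 1.12^2 = 1.2544
Step 3: db*^2 = (-0.06)^2 = 0.0036
Step 4: Sum = 5.1076 + 1.2544 + 0.0036 = 6.3656
Step 5: Delta E = sqrt(6.3656) = 2.52

2.52 Delta E


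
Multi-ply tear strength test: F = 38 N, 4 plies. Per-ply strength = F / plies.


Formula: Per-ply strength = Total force / Number of plies
Per-ply = 38 N / 4
Per-ply = 9.5 N

9.5 N


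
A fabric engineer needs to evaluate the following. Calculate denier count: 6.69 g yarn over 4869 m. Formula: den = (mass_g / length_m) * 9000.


Formula: den = (mass_g / length_m) * 9000
Substituting: den = (6.69 / 4869) * 9000
Intermediate: 6.69 / 4869 = 0.001374 g/m
den = 0.001374 * 9000 = 12.4 denier

12.4 denier


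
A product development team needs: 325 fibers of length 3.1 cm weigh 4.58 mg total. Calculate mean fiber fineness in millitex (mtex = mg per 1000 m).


Formula: fineness (mtex) = mass (mg) / total length (km) = (mass_mg / total_length_m) * 1000
Step 1: Convert fiber length: 3.1 cm = 0.031 m
Step 2: Total fiber length = 325 * 0.031 = 10.075 m
Step 3: Linear density = 4.58 mg / 10.075 m = 0.4546 mg/m
Step 4: fineness = 0.4546 * 1000 = 454.6 mtex

454.6 mtex


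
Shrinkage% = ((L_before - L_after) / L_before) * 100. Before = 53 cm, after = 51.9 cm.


Formula: Shrinkage% = ((L_before - L_after) / L_before) * 100
Step 1: Shrinkage = 53 - 51.9 = 1.1 cm
Step 2: Shrinkage% = (1.1 / 53) * 100
Step 3: Shrinkage% = 0.020755 * 100 = 2.0755% ≈ 2.1%

2.1%


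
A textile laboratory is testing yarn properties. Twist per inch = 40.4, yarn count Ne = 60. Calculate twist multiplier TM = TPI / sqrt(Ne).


Formula: TM = TPI / sqrt(Ne)
Step 1: sqrt(Ne) = sqrt(60) = 7.746
Step 2: TM = 40.4 / 7.746 = 5.22

5.22 TM


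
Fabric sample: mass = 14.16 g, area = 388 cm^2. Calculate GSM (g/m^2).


Formula: GSM = mass_g / area_m2
Step 1: Convert area: 388 cm^2 = 388 / 10000 = 0.0388 m^2
Step 2: GSM = 14.16 g / 0.0388 m^2 = 364.9 g/m^2

364.9 g/m^2


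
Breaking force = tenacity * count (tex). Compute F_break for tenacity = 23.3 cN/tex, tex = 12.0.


Formula: Breaking force = Tenacity * Linear density
F = 23.3 cN/tex * 12.0 tex
F = 279.60 cN

279.60 cN


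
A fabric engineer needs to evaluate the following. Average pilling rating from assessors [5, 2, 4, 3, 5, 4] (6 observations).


Formula: Mean = sum / count
Sum = 5 + 2 + 4 + 3 + 5 + 4 = 23
Mean = 23 / 6 = 3.8

3.8


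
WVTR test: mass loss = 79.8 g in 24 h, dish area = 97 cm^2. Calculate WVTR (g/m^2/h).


Formula: WVTR = mass_loss / (area * time)
Step 1: Convert area: 97 cm^2 = 0.0097 m^2
Step 2: WVTR = 79.8 g / (0.0097 m^2 * 24 h)
Step 3: WVTR = 79.8 / 0.2328 = 342.8 g/m^2/h

342.8 g/m^2/h


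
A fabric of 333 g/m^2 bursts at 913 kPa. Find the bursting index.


Formula: Bursting Index = Bursting Strength / Fabric GSM
BI = 913 kPa / 333 g/m^2
BI = 2.742 kPa/(g/m^2)

2.742 kPa/(g/m^2)


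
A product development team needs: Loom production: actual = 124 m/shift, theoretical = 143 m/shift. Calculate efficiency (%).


Formula: Efficiency% = (Actual output / Theoretical output) * 100
Efficiency% = (124 / 143) * 100
Efficiency% = 0.867133 * 100 = 86.7133% ≈ 86.7%

86.7%


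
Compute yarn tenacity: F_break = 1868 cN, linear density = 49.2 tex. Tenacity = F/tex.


Formula: Tenacity = Breaking force / Linear density
Tenacity = 1868 cN / 49.2 tex
Tenacity = 37.97 cN/tex

37.97 cN/tex


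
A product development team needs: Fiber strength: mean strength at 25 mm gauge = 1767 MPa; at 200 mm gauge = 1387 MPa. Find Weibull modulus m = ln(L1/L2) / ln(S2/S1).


Formula: m = ln(L1/L2) / ln(S2/S1)
Step 1: ln(L1/L2) = ln(25/200) = -2.07944
Step 2: S2/S1 = 1387/1767 = 0.78495
Step 3: ln(S2/S1) = ln(0.78495) = -0.24214
Step 4: m = -2.07944 / -0.24214 = 8.59

8.59 (Weibull m)


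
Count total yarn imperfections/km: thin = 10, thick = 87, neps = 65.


Formula: Total = thin places + thick places + neps
Total = 10 + 87 + 65
Total = 162 imperfections/km

162 imperfections/km


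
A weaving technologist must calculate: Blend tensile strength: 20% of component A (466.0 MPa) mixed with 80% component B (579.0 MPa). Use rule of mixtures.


Formula: Blend property = (fraction_A * property_A) + (fraction_B * property_B)
Step 1: Contribution A = 20/100 * 466.0 MPa = 93.2 MPa
Step 2: Contribution B = 80/100 * 579.0 MPa = 463.2 MPa
Step 3: Blend tensile strength = 93.2 + 463.2 = 556.4 MPa

556.4 MPa


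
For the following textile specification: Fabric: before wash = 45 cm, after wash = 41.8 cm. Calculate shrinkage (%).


Formula: Shrinkage% = ((L_before - L_after) / L_before) * 100
Step 1: Shrinkage = 45 - 41.8 = 3.2 cm
Step 2: Shrinkage% = (3.2 / 45) * 100
Step 3: Shrinkage% = 0.071111 * 100 = 7.1111% ≈ 7.1%

7.1%


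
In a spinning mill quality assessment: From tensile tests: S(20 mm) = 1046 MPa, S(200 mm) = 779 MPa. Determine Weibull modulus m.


Formula: m = ln(L1/L2) / ln(S2/S1)
Step 1: ln(L1/L2) = ln(20/200) = -2.30259
Step 2: S2/S1 = 779/1046 = 0.74474
Step 3: ln(S2/S1) = ln(0.74474) = -0.29472
Step 4: m = -2.30259 / -0.29472 = 7.81

7.81 (Weibull m)


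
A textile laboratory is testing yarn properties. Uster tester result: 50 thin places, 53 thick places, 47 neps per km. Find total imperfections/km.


Formula: Total = thin places + thick places + neps
Total = 50 + 53 + 47
Total = 150 imperfections/km

150 imperfections/km


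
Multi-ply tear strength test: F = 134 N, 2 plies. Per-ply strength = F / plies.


Formula: Per-ply strength = Total force / Number of plies
Per-ply = 134 N / 2
Per-ply = 67 N

67 N


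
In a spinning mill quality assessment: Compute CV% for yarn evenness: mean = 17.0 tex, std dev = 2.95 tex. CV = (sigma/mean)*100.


Formula: CV% = (standard deviation / mean) * 100
Step 1: Ratio = 2.95 / 17.0 = 0.173529
Step 2: CV% = 0.173529 * 100 = 17.3529% ≈ 17.4%

17.4%


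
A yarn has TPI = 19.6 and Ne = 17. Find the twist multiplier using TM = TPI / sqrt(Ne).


Formula: TM = TPI / sqrt(Ne)
Step 1: sqrt(Ne) = sqrt(17) = 4.1231
Step 2: TM = 19.6 / 4.1231 = 4.75

4.75 TM


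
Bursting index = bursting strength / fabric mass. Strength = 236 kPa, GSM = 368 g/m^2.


Formula: Bursting Index = Bursting Strength / Fabric GSM
BI = 236 kPa / 368 g/m^2
BI = 0.641 kPa/(g/m^2)

0.641 kPa/(g/m^2)


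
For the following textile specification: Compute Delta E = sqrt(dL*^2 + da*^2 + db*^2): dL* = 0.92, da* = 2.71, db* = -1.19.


Formula: Delta E = sqrt(dL*^2 + da*^2 + db*^2)
Step 1: dL*^2 = 0.92^2 = 0.8464
Step 2: da*^2 = 2.71^2 = 7.3441
Step 3: db*^2 = (-1.19)^2 = 1.4161
Step 4: Sum = 0.8464 + 7.3441 + 1.4161 = 9.6066
Step 5: Delta E = sqrt(9.6066) = 3.1

3.1 Delta E


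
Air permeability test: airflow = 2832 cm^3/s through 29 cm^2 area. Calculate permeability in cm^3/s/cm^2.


Formula: Air Permeability = Airflow / Test Area
AP = 2832 cm^3/s / 29 cm^2
AP = 97.7 cm^3/s/cm^2

97.7 cm^3/s/cm^2


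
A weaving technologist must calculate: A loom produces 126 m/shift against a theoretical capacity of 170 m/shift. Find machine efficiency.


Formula: Efficiency% = (Actual output / Theoretical output) * 100
Efficiency% = (126 / 170) * 100
Efficiency% = 0.741176 * 100 = 74.1176% ≈ 74.1%

74.1%


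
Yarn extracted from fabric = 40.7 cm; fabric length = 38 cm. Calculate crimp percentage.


Formula: Crimp% = ((L_yarn - L_fabric) / L_fabric) * 100
Step 1: Extension = 40.7 - 38 = 2.7 cm
Step 2: Crimp% = (2.7 / 38) * 100
Step 3: Crimp% = 0.071053 * 100 = 7.1053% ≈ 7.1%

7.1%


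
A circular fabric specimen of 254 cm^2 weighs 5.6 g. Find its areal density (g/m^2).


Formula: GSM = mass_g / area_m2
Step 1: Convert area: 254 cm^2 = 254 / 10000 = 0.0254 m^2
Step 2: GSM = 5.6 g / 0.0254 m^2 = 220.5 g/m^2

220.5 g/m^2


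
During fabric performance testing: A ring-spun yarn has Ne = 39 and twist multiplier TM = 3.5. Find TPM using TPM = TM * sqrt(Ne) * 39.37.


Formula: TPM = TM * sqrt(Ne) * 39.37
Step 1: sqrt(Ne) = sqrt(39) = 6.245
Step 2: TM * sqrt(Ne) = 3.5 * 6.245 = 21.8575
Step 3: TPM = 21.8575 * 39.37 = 861 twists/m

861 twists/m


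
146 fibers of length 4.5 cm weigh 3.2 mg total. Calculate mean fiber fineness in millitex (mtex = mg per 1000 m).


Formula: fineness (mtex) = mass (mg) / total length (km) = (mass_mg / total_length_m) * 1000
Step 1: Convert fiber length: 4.5 cm = 0.045 m
Step 2: Total fiber length = 146 * 0.045 = 6.57 m
Step 3: Linear density = 3.2 mg / 6.57 m = 0.4871 mg/m
Step 4: fineness = 0.4871 * 1000 = 487.1 mtex

487.1 mtex


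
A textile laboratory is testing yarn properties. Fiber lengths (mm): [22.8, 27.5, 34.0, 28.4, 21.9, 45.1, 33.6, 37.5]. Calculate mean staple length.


Formula: Mean = sum of lengths / count
Sum = 22.8 + 27.5 + 34.0 + 28.4 + 21.9 + 45.1 + 33.6 + 37.5
Sum = 250.8 mm
Mean = 250.8 / 8 = 31.35 mm

31.35 mm


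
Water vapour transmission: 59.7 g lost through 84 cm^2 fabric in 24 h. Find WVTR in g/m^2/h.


Formula: WVTR = mass_loss / (area * time)
Step 1: Convert area: 84 cm^2 = 0.0084 m^2
Step 2: WVTR = 59.7 g / (0.0084 m^2 * 24 h)
Step 3: WVTR = 59.7 / 0.2016 = 296.1 g/m^2/h

296.1 g/m^2/h


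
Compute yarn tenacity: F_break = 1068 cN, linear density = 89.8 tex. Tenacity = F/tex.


Formula: Tenacity = Breaking force / Linear density
Tenacity = 1068 cN / 89.8 tex
Tenacity = 11.89 cN/tex

11.89 cN/tex


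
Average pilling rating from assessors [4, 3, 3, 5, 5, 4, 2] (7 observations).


Formula: Mean = sum / count
Sum = 4 + 3 + 3 + 5 + 5 + 4 + 2 = 26
Mean = 26 / 7 = 3.7

3.7


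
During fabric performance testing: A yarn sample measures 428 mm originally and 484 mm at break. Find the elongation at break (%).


Formula: Elongation (%) = ((L_break - L0) / L0) * 100
Step 1: Extension = 484 - 428 = 56 mm
Step 2: Elongation = (56 / 428) * 100
Step 3: Elongation = 0.130841 * 100 = 13.0841% ≈ 13.1%

13.1%


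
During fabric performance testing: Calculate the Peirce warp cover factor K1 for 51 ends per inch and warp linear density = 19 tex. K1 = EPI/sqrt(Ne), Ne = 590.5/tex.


Formula: K1 = EPI / sqrt(Ne), with Ne = 590.5 / tex_warp
Step 1: Ne = 590.5 / 19 = 31.079
Step 2: sqrt(Ne) = sqrt(31.079) = 5.5749
Step 3: K1 = 51 / 5.5749 = 9.1

9.1
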